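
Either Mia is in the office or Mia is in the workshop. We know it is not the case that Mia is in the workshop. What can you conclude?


Disjunctive syllogism: P ∨ Q, ¬P ⊢ Q
Disjunction: Mia is in the office ∨ Mia is in the workshop
We know it is not the case that Mia is in the workshop.
By disjunctive syllogism, the other disjunct must be true.

Mia is in the office


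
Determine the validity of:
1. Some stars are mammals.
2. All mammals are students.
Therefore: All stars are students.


Premise 1: Some stars are mammals.
Premise 2: All mammals are students.
Conclusion: All stars are students.
Fallacy: illicit minor. The minor term (stars) is distributed in the conclusion ('All stars ...') but undistributed in its premise ('Some stars are mammals' doesn't cover all stars).
Only 'Some stars are students' follows, not 'All'.

Invalid


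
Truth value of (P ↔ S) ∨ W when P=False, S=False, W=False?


P = False, S = False, W = False
Expression: (P ↔ S) ∨ W
Step 1: P ↔ S = (False iff False) (true when values match) = True
Step 2: (True) ∨ W = True OR False = True

True


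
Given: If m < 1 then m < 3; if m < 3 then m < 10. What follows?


Hypothetical syllogism: P → Q, Q → R ⊢ P → R
Premise 1: m < 1 → m < 3
Premise 2: m < 3 → m < 10
Chain the implications: the middle term (m < 3) links the two.
Conclusion: If m < 1, then m < 10.

If m < 1, then m < 10.


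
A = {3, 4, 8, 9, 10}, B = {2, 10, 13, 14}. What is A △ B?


A = {3, 4, 8, 9, 10}
B = {2, 10, 13, 14}
Operation: symmetric difference
In A only: [3, 4, 8, 9], in B only: [2, 13, 14]

{2, 3, 4, 8, 9, 13, 14}


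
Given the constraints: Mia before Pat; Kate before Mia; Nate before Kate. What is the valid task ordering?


Constraints: Mia before Pat; Kate before Mia; Nate before Kate
Method: repeatedly schedule the remaining task that has no remaining task required before it.
  Step 1: remaining {Mia, Pat, Nate, Kate}; every task except Nate still has a predecessor pending → schedule Nate.
  Step 2: remaining {Mia, Pat, Kate}; every task except Kate still has a predecessor pending → schedule Kate.
  Step 3: remaining {Mia, Pat}; every task except Mia still has a predecessor pending → schedule Mia.
  Step 4: only Pat remains → schedule Pat.
Resulting order:

Nate → Kate → Mia → Pat


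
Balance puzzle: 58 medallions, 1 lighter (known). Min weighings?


Each weighing has 3 outcomes (left heavy / balance / right heavy), so k weighings distinguish at most 3^k cases; splitting into three near-equal groups achieves this.
Need 3^k ≥ 58: 3^3 = 27 < 58 ≤ 3^4 = 81
k = ⌈log₃(58)⌉ = 4

4


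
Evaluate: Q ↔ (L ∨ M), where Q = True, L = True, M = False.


Q = True, L = True, M = False
Step 1: L ∨ M = True OR False = True
Step 2: Q ↔ (True): true when both sides have same truth value.
Result: True ↔ True = True

True


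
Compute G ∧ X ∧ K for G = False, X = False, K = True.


G = False, X = False, K = True
Step 1: G ∧ X = False AND False = False
Step 2: (False) ∧ K = (False) AND True = False
AND is true only when ALL operands are true.

False


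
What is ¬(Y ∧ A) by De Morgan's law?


De Morgan's law: ¬(P ∧ Q) ≡ ¬P ∨ ¬Q
¬(Y ∧ A) = ¬Y ∨ ¬A

¬Y ∨ ¬A


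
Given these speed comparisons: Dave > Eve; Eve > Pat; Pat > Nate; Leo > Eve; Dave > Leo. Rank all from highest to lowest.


Constraints: Dave > Eve; Eve > Pat; Pat > Nate; Leo > Eve; Dave > Leo
Method: at each step, the next-highest is the one remaining person who never appears on the smaller side of a constraint between remaining people.
  Step 1: remaining {Nate, Pat, Eve, Dave, Leo}; on the smaller side: {Nate, Pat, Eve, Leo} → Dave is next (Dave > Eve; Dave > Leo).
  Step 2: remaining {Nate, Pat, Eve, Leo}; on the smaller side: {Nate, Pat, Eve} → Leo is next (Leo > Eve).
  Step 3: remaining {Nate, Pat, Eve}; on the smaller side: {Nate, Pat} → Eve is next (Eve > Pat).
  Step 4: remaining {Nate, Pat}; on the smaller side: {Nate} → Pat is next (Pat > Nate).
  Step 5: only Nate remains → lowest.
Final ranking (highest to lowest):

Dave > Leo > Eve > Pat > Nate


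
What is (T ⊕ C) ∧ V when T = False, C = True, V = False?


T = False, C = True, V = False
Step 1: T ⊕ C = False XOR True = True
Step 2: True ∧ V = True AND False = False
XOR true when exactly one of T,C is true; then AND with V.

False


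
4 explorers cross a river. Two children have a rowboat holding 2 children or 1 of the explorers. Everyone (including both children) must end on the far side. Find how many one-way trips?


Per crossing of one of the explorers: children→, one←, one of the explorers→, one← = 4 trips
4 × 4 = 16, + 1 final children→ = 17
Minimum trips = 17

17


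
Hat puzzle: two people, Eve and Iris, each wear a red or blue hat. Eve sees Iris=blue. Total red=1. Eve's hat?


Total red = 1, Iris = blue
Red accounted for: 0
Remaining for Eve: 1
Eve's hat is red.

red


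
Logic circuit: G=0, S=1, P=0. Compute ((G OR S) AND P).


G OR S = 0|1 = 1
1 AND 0 = 0

0


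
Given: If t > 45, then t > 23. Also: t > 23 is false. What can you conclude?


Modus tollens: P → Q, ¬Q ⊢ ¬P
P: t > 45
Q: t > 23
We have P → Q and Q is false.
By modus tollens, P must be false.

It is not the case that t > 45


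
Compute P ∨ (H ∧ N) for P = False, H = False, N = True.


P = False, H = False, N = True
Step 1: H ∧ N = False AND True = False
Step 2: P ∨ False = False OR False = False
AND evaluated first (higher precedence); then OR applied.

False


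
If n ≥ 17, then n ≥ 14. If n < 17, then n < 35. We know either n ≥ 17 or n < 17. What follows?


Constructive dilemma: (P → Q) ∧ (R → S), P ∨ R ⊢ Q ∨ S
Premise 1: n ≥ 17 → n ≥ 14
Premise 2: n < 17 → n < 35
Premise 3: n ≥ 17 ∨ n < 17
Case 1: Assuming n ≥ 17, then by Premise 1, n ≥ 14.
Case 2: Assuming n < 17, then by Premise 2, n < 35.
Since one of n ≥ 17 or n < 17 must hold, we get n ≥ 14 or n < 35.

n ≥ 14 or n < 35.


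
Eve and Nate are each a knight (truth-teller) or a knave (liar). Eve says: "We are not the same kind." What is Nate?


Eve says: "We are not the same kind."
Case 1: Eve is a Knight (truth-teller)
  Statement is true → they ARE different → Nate is a Knave
Case 2: Eve is a Knave (liar)
  Statement is false → they are NOT different → Nate is a Knave
In both cases, Nate is a Knave.

Knave


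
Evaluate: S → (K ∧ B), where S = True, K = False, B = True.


S = True, K = False, B = True
Step 1: K ∧ B = False AND True = False
Step 2: S → (False): false only when S=True and consequent=False.
Result: False

False


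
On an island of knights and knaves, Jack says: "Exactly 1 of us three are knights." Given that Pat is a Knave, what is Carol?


Jack claims exactly 1 knights among Jack, Pat, Carol.
Given: Pat is a Knave.

Case 1: Jack is a Knight (tells truth)
  Then exactly 1 of the three are knights.
  Counting Jack, Pat: 1 knight(s) so far. Need 0 more → Carol = Knave.
Case 2: Jack is a Knave (lies)
  Then the count is NOT 1.
  If Carol = Knight, count = 1 = 1 → claim would be true, contradicts lie.
  If Carol = Knave, count = 0 ≠ 1 → lie confirmed ✓

Carol is a Knave.

Knave


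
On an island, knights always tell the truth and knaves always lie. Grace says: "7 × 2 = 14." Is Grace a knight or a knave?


Statement: "7 × 2 = 14."
Actual: 7 × 2 = 14
Claimed: 14
Statement is TRUE → Grace tells the truth → Knight

Knight


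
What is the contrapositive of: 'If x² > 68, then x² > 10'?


Original: If x² > 68, then x² > 10
Contrapositive: If ¬Q, then ¬P
Negate Q: not (x² > 10)
Negate P: not (x² > 68)

If not (x² > 10), then not (x² > 68).


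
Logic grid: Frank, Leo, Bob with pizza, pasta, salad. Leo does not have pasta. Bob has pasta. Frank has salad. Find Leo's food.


From clues:
  Bob → pasta
  Frank → salad
By elimination, Leo gets the remaining.

pizza


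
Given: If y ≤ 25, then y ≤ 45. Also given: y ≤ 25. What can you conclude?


Modus ponens: P → Q, P ⊢ Q
P: y ≤ 25
Q: y ≤ 45
We have P → Q and P is true.
By modus ponens, Q must be true.

y ≤ 45


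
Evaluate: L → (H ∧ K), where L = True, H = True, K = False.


L = True, H = True, K = False
Step 1: H ∧ K = True AND False = False
Step 2: L → (False): false only when L=True and consequent=False.
Result: False

False


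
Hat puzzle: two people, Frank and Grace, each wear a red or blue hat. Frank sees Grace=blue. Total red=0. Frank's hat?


Total red = 0, Grace = blue
Red accounted for: 0
Remaining for Frank: 0
Frank's hat is blue.

blue


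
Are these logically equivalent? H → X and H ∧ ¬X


Expression 1: H → X
Expression 2: H ∧ ¬X
Truth table (H X | Expr1 Expr2):
  T T |   T     F   ← differ
  T F |   F     T   ← differ
  F T |   T     F   ← differ
  F F |   T     F   ← differ
Counterexample: H=T, X=T gives Expr1 = T but Expr2 = F, so the expressions are NOT logically equivalent.

No


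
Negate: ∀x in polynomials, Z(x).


Original: ∀x Z(x)
Rule: ¬∀→∃, ¬∃→∀, negate predicate.
Negation: ∃x ¬Z(x)

∃x ¬Z(x)


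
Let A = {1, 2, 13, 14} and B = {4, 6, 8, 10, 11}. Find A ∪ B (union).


A = {1, 2, 13, 14}
B = {4, 6, 8, 10, 11}
Operation: union
All elements combined: 1, 2, 4, 6, 8, 10, 11, 13, 14

{1, 2, 4, 6, 8, 10, 11, 13, 14}


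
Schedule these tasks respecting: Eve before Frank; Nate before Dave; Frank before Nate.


Constraints: Eve before Frank; Nate before Dave; Frank before Nate
Method: repeatedly schedule the remaining task that has no remaining task required before it.
  Step 1: remaining {Frank, Nate, Dave, Eve}; every task except Eve still has a predecessor pending → schedule Eve.
  Step 2: remaining {Frank, Nate, Dave}; every task except Frank still has a predecessor pending → schedule Frank.
  Step 3: remaining {Nate, Dave}; every task except Nate still has a predecessor pending → schedule Nate.
  Step 4: only Dave remains → schedule Dave.
Resulting order:

Eve → Frank → Nate → Dave


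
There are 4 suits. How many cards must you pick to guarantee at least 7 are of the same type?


Pigeonhole: to guarantee k in one of n categories, need (k-1)×n + 1.
k = 7, n = 4
Minimum = (7-1) × 4 + 1 = 6 × 4 + 1

25


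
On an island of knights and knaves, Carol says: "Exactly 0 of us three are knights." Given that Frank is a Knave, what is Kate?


Carol claims exactly 0 knights among Carol, Frank, Kate.
Given: Frank is a Knave.

Case 1: Carol is a Knight (tells truth)
  Then exactly 0 of the three are knights.
  Counting Carol, Frank: 1 knight(s) so far. Need -1 more → impossible.
Case 2: Carol is a Knave (lies)
  Then the count is NOT 0.
  If Kate = Knave, count = 0 = 0 → claim would be true, contradicts lie.
  If Kate = Knight, count = 1 ≠ 0 → lie confirmed ✓

Kate is a Knight.

Knight


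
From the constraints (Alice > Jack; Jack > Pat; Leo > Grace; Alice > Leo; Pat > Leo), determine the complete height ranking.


Constraints: Alice > Jack; Jack > Pat; Leo > Grace; Alice > Leo; Pat > Leo
Method: at each step, the next-highest is the one remaining person who never appears on the smaller side of a constraint between remaining people.
  Step 1: remaining {Alice, Grace, Jack, Pat, Leo}; on the smaller side: {Grace, Jack, Pat, Leo} → Alice is next (Alice > Jack; Alice > Leo).
  Step 2: remaining {Grace, Jack, Pat, Leo}; on the smaller side: {Grace, Pat, Leo} → Jack is next (Jack > Pat).
  Step 3: remaining {Grace, Pat, Leo}; on the smaller side: {Grace, Leo} → Pat is next (Pat > Leo).
  Step 4: remaining {Grace, Leo}; on the smaller side: {Grace} → Leo is next (Leo > Grace).
  Step 5: only Grace remains → lowest.
Final ranking (highest to lowest):

Alice > Jack > Pat > Leo > Grace


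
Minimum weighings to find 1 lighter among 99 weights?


Each weighing has 3 outcomes (left heavy / balance / right heavy), so k weighings distinguish at most 3^k cases; splitting into three near-equal groups achieves this.
Need 3^k ≥ 99: 3^4 = 81 < 99 ≤ 3^5 = 243
k = ⌈log₃(99)⌉ = 5

5


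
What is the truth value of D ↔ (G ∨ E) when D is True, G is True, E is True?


D = True, G = True, E = True
Step 1: G ∨ E = True OR True = True
Step 2: D ↔ (True): true when both sides have same truth value.
Result: True ↔ True = True

True


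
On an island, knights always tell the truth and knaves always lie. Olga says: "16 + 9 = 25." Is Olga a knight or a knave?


Statement: "16 + 9 = 25."
Actual: 16 + 9 = 25
Claimed: 25
Statement is TRUE → Olga tells the truth → Knight

Knight


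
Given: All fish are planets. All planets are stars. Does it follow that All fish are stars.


Premise 1: All fish are planets.
Premise 2: All planets are stars.
Conclusion: All fish are stars.
Barbara syllogism (AAA-1): All A are B, All B are C → All A are C.
Middle term (planets) distributed in premise 2.

Valid


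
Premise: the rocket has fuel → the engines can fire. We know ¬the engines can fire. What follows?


Modus tollens: P → Q, ¬Q ⊢ ¬P
P: the rocket has fuel
Q: the engines can fire
We have P → Q and Q is false.
By modus tollens, P must be false.

It is not the case that the rocket has fuel


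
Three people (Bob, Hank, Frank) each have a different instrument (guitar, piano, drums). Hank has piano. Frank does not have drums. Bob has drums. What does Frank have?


From clues:
  Bob → drums
  Hank → piano
By elimination, Frank gets the remaining.

guitar


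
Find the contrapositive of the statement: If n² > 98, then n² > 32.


Original: If n² > 98, then n² > 32
Contrapositive: If ¬Q, then ¬P
Negate Q: not (n² > 32)
Negate P: not (n² > 98)

If not (n² > 32), then not (n² > 98).


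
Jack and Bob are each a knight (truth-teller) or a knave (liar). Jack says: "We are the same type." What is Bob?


Jack says: "We are the same type."
Case 1: Jack is a Knight (truth-teller)
  Statement is true → they ARE the same → Bob is also a Knight
Case 2: Jack is a Knave (liar)
  Statement is false → they are NOT the same → Bob is a Knight
In both cases, Bob is a Knight.

Knight


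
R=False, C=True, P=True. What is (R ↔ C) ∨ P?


R = False, C = True, P = True
Expression: (R ↔ C) ∨ P
Step 1: R ↔ C = (False iff True) (true when values match) = False
Step 2: (False) ∨ P = False OR True = True

True


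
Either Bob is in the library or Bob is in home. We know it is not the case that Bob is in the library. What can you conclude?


Disjunctive syllogism: P ∨ Q, ¬P ⊢ Q
Disjunction: Bob is in the library ∨ Bob is in home
We know it is not the case that Bob is in the library.
By disjunctive syllogism, the other disjunct must be true.

Bob is in home


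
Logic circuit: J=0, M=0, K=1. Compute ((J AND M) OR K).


J AND M = 0&0 = 0
0 OR 1 = 1

1


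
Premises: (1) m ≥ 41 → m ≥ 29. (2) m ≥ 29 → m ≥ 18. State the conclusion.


Hypothetical syllogism: P → Q, Q → R ⊢ P → R
Premise 1: m ≥ 41 → m ≥ 29
Premise 2: m ≥ 29 → m ≥ 18
Chain the implications: the middle term (m ≥ 29) links the two.
Conclusion: If m ≥ 41, then m ≥ 18.

If m ≥ 41, then m ≥ 18.


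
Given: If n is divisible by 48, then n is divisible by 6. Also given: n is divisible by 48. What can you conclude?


Modus ponens: P → Q, P ⊢ Q
P: n is divisible by 48
Q: n is divisible by 6
We have P → Q and P is true.
By modus ponens, Q must be true.

n is divisible by 6


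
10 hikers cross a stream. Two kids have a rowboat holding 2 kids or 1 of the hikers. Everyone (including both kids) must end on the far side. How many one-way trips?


Per crossing of one of the hikers: kids→, one←, one of the hikers→, one← = 4 trips
10 × 4 = 40, + 1 final kids→ = 41
Minimum trips = 41

41


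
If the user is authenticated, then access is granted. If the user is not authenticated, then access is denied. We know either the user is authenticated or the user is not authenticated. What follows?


Constructive dilemma: (P → Q) ∧ (R → S), P ∨ R ⊢ Q ∨ S
Premise 1: the user is authenticated → access is granted
Premise 2: the user is not authenticated → access is denied
Premise 3: the user is authenticated ∨ the user is not authenticated
Case 1: Assuming the user is authenticated, then by Premise 1, access is granted.
Case 2: Assuming the user is not authenticated, then by Premise 2, access is denied.
Since one of the user is authenticated or the user is not authenticated must hold, we get access is granted or access is denied.

Access is granted or access is denied.


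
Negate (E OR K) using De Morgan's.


De Morgan's law: ¬(P ∨ Q) ≡ ¬P ∧ ¬Q
¬(E ∨ K) = ¬E ∧ ¬K

¬E ∧ ¬K


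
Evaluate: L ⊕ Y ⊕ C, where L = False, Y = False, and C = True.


L = False, Y = False, C = True
Step 1: L ⊕ Y = False XOR False = False
Step 2: False ⊕ C = False XOR True = True
XOR is true when an odd number of operands are true.

True


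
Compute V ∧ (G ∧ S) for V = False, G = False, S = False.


V = False, G = False, S = False
Step 1: G ∧ S = False AND False = False
Step 2: V ∧ False = False AND False = False
AND is true only when ALL operands are true.

False


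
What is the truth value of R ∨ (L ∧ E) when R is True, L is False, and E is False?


R = True, L = False, E = False
Step 1: L ∧ E = False AND False = False
Step 2: R ∨ False = True OR False = True
AND evaluated first (higher precedence); then OR applied.

True


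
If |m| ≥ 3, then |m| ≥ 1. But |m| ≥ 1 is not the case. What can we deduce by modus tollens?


Modus tollens: P → Q, ¬Q ⊢ ¬P
P: |m| ≥ 3
Q: |m| ≥ 1
We have P → Q and Q is false.
By modus tollens, P must be false.

It is not the case that |m| ≥ 3


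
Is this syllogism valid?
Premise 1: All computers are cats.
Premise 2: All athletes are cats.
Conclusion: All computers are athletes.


Premise 1: All computers are cats.
Premise 2: All athletes are cats.
Conclusion: All computers are athletes.
Fallacy: undistributed middle. cats is predicate in both.
Counterexample: computers and athletes could be disjoint subsets of cats.

Invalid


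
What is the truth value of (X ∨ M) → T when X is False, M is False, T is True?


X = False, M = False, T = True
Step 1: X ∨ M = False OR False = False
Step 2: (False) → T: false only when antecedent=True and T=False.
Result: True

True


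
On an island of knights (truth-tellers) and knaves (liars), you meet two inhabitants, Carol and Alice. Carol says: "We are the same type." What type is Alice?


Carol says: "We are the same type."
Case 1: Carol is a Knight (truth-teller)
  Statement is true → they ARE the same → Alice is also a Knight
Case 2: Carol is a Knave (liar)
  Statement is false → they are NOT the same → Alice is a Knight
In both cases, Alice is a Knight.

Knight


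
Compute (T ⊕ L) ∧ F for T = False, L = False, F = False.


T = False, L = False, F = False
Step 1: T ⊕ L = False XOR False = False
Step 2: False ∧ F = False AND False = False
XOR true when exactly one of T,L is true; then AND with F.

False


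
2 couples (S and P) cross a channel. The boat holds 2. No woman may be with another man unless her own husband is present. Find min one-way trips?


Label couples S and P.
1. WS+WP → (far: WS,WP; near: HS,HP)
2. WS ←   (far: WP; near: HS,HP,WS)
3. HS+HP → (far: HS,HP,WP; near: WS)
4. HS ←   (far: HP,WP; near: HS,WS)  — HS returns, since WS is alone on near bank
5. HS+WS → (far: all four; near: empty)
Every state respects the constraint.
Minimum trips = 5

5


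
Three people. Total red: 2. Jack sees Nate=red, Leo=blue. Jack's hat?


Total red = 2, seen red = 1
Own red = 2 - 1 = 1
Jack's hat is red.

red


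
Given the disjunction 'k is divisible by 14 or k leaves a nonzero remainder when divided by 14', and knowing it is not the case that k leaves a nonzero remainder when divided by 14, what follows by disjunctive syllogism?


Disjunctive syllogism: P ∨ Q, ¬P ⊢ Q
Disjunction: k is divisible by 14 ∨ k leaves a nonzero remainder when divided by 14
We know it is not the case that k leaves a nonzero remainder when divided by 14.
By disjunctive syllogism, the other disjunct must be true.

k is divisible by 14


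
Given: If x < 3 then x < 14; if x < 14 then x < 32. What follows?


Hypothetical syllogism: P → Q, Q → R ⊢ P → R
Premise 1: x < 3 → x < 14
Premise 2: x < 14 → x < 32
Chain the implications: the middle term (x < 14) links the two.
Conclusion: If x < 3, then x < 32.

If x < 3, then x < 32.


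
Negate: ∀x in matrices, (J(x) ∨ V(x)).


Original: ∀x (J(x) ∨ V(x))
Rule: ¬∀→∃, ¬∃→∀, negate predicate.
Negation: ∃x (¬J(x) ∧ ¬V(x))

∃x (¬J(x) ∧ ¬V(x))


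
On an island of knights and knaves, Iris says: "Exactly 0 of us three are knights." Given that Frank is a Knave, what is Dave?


Iris claims exactly 0 knights among Iris, Frank, Dave.
Given: Frank is a Knave.

Case 1: Iris is a Knight (tells truth)
  Then exactly 0 of the three are knights.
  Counting Iris, Frank: 1 knight(s) so far. Need -1 more → impossible.
Case 2: Iris is a Knave (lies)
  Then the count is NOT 0.
  If Dave = Knave, count = 0 = 0 → claim would be true, contradicts lie.
  If Dave = Knight, count = 1 ≠ 0 → lie confirmed ✓

Dave is a Knight.

Knight


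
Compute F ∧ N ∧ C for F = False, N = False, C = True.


F = False, N = False, C = True
Step 1: F ∧ N = False AND False = False
Step 2: (False) ∧ C = (False) AND True = False
AND is true only when ALL operands are true.

False


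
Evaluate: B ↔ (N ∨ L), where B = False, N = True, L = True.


B = False, N = True, L = True
Step 1: N ∨ L = True OR True = True
Step 2: B ↔ (True): true when both sides have same truth value.
Result: False ↔ True = False

False


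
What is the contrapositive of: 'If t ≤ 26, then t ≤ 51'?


Original: If t ≤ 26, then t ≤ 51
Contrapositive: If ¬Q, then ¬P
Negate Q: not (t ≤ 51)
Negate P: not (t ≤ 26)

If not (t ≤ 51), then not (t ≤ 26).


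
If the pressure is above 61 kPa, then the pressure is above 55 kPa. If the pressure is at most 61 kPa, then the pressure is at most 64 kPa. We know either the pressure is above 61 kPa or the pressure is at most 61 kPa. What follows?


Constructive dilemma: (P → Q) ∧ (R → S), P ∨ R ⊢ Q ∨ S
Premise 1: the pressure is above 61 kPa → the pressure is above 55 kPa
Premise 2: the pressure is at most 61 kPa → the pressure is at most 64 kPa
Premise 3: the pressure is above 61 kPa ∨ the pressure is at most 61 kPa
Case 1: Assuming the pressure is above 61 kPa, then by Premise 1, the pressure is above 55 kPa.
Case 2: Assuming the pressure is at most 61 kPa, then by Premise 2, the pressure is at most 64 kPa.
Since one of the pressure is above 61 kPa or the pressure is at most 61 kPa must hold, we get the pressure is above 55 kPa or the pressure is at most 64 kPa.

The pressure is above 55 kPa or the pressure is at most 64 kPa.


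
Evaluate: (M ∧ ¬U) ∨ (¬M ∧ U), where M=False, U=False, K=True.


M = False, U = False, K = True
Expression: (M ∧ ¬U) ∨ (¬M ∧ U)
Step 1: ¬U = NOT False = True
Step 2: M ∧ ¬U = False AND True = False
Step 3: ¬M = NOT False = True
Step 4: ¬M ∧ U = True AND False = False
Step 5: (False) ∨ (False) = False OR False = False

False


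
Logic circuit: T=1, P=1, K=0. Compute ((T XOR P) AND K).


T XOR P = 1^1 = 0
0 AND 0 = 0

0


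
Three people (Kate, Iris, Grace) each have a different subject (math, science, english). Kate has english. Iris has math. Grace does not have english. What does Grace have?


From clues:
  Kate → english
  Iris → math
By elimination, Grace gets the remaining.

science


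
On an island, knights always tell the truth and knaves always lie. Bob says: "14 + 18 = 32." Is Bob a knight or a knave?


Statement: "14 + 18 = 32."
Actual: 14 + 18 = 32
Claimed: 32
Statement is TRUE → Bob tells the truth → Knight

Knight


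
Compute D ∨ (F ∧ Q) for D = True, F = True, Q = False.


D = True, F = True, Q = False
Step 1: F ∧ Q = True AND False = False
Step 2: D ∨ False = True OR False = True
AND evaluated first (higher precedence); then OR applied.

True


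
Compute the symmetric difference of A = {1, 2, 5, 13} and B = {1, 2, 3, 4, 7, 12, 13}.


A = {1, 2, 5, 13}
B = {1, 2, 3, 4, 7, 12, 13}
Operation: symmetric difference
In A only: [5], in B only: [3, 4, 7, 12]

{3, 4, 5, 7, 12}


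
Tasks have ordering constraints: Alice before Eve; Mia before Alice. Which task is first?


Constraints: Alice before Eve; Mia before Alice
The first task can have nothing scheduled before it, so it must never appear on the right of a 'before'.
Tasks appearing after some 'before': Eve, Alice.
The only task not in that list is Mia → it is first.

Mia


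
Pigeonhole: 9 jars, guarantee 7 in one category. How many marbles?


Pigeonhole: to guarantee k in one of n categories, need (k-1)×n + 1.
k = 7, n = 9
Minimum = (7-1) × 9 + 1 = 6 × 9 + 1

55


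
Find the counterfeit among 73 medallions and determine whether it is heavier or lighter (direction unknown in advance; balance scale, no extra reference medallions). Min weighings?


Let n = 73. 146 possibilities (n medallions × lighter/heavier); each weighing has 3 outcomes.
Bound for k weighings: say the first weighing puts j medallions on each pan. If it tips, the 2j weighed medallions remain suspects (each with a known direction) and k-1 weighings give 3^(k-1) outcomes; 3^(k-1) is odd, so 2j ≤ 3^(k-1) - 1. If it balances, the n - 2j unweighed medallions remain with direction unknown: 2(n - 2j) ≤ 3^(k-1) - 1 by the same parity argument. Adding, n ≤ (3^(k-1) - 1) + (3^(k-1) - 1)/2 = (3^k - 3)/2, and the classical three-group strategy achieves this (3 medallions in 2 weighings, 12 in 3, 39 in 4, 120 in 5).
So we need the smallest k with (3^k - 3)/2 ≥ 73.
k = 4: (3^4 - 3)/2 = 39 < 73 ✗
k = 5: (3^5 - 3)/2 = 120 ≥ 73 ✓

5


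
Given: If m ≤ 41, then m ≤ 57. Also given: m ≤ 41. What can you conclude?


Modus ponens: P → Q, P ⊢ Q
P: m ≤ 41
Q: m ≤ 57
We have P → Q and P is true.
By modus ponens, Q must be true.

m ≤ 57


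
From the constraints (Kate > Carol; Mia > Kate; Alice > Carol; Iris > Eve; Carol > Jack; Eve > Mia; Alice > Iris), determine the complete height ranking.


Constraints: Kate > Carol; Mia > Kate; Alice > Carol; Iris > Eve; Carol > Jack; Eve > Mia; Alice > Iris
Method: at each step, the next-highest is the one remaining person who never appears on the smaller side of a constraint between remaining people.
  Step 1: remaining {Carol, Kate, Mia, Jack, Alice, Eve, Iris}; on the smaller side: {Carol, Kate, Mia, Jack, Eve, Iris} → Alice is next (Alice > Carol; Alice > Iris).
  Step 2: remaining {Carol, Kate, Mia, Jack, Eve, Iris}; on the smaller side: {Carol, Kate, Mia, Jack, Eve} → Iris is next (Iris > Eve).
  Step 3: remaining {Carol, Kate, Mia, Jack, Eve}; on the smaller side: {Carol, Kate, Mia, Jack} → Eve is next (Eve > Mia).
  Step 4: remaining {Carol, Kate, Mia, Jack}; on the smaller side: {Carol, Kate, Jack} → Mia is next (Mia > Kate).
  Step 5: remaining {Carol, Kate, Jack}; on the smaller side: {Carol, Jack} → Kate is next (Kate > Carol).
  Step 6: remaining {Carol, Jack}; on the smaller side: {Jack} → Carol is next (Carol > Jack).
  Step 7: only Jack remains → lowest.
Final ranking (highest to lowest):

Alice > Iris > Eve > Mia > Kate > Carol > Jack


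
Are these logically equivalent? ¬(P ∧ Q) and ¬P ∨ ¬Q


Expression 1: ¬(P ∧ Q)
Expression 2: ¬P ∨ ¬Q
Truth table (P Q | Expr1 Expr2):
  T T |   F     F
  T F |   T     T
  F T |   T     T
  F F |   T     T
All 4 rows agree, so the expressions are logically equivalent.

Yes


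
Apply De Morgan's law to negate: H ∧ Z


De Morgan's law: ¬(P ∧ Q) ≡ ¬P ∨ ¬Q
¬(H ∧ Z) = ¬H ∨ ¬Z

¬H ∨ ¬Z


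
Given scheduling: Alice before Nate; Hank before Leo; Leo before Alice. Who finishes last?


Constraints: Alice before Nate; Hank before Leo; Leo before Alice
The last task can have nothing scheduled after it, so it must never appear on the left of a 'before'.
Tasks appearing before some other task: Alice, Hank, Leo.
The only task not in that list is Nate → it is last.

Nate


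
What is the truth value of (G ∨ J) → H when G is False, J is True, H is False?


G = False, J = True, H = False
Step 1: G ∨ J = False OR True = True
Step 2: (True) → H: false only when antecedent=True and H=False.
Result: False

False


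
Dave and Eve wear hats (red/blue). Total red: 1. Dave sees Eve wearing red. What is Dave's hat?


Total red = 1, Eve = red
Red accounted for: 1
Remaining for Dave: 0
Dave's hat is blue.

blue


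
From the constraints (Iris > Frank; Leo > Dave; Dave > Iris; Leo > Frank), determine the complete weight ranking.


Constraints: Iris > Frank; Leo > Dave; Dave > Iris; Leo > Frank
Method: at each step, the next-highest is the one remaining person who never appears on the smaller side of a constraint between remaining people.
  Step 1: remaining {Leo, Iris, Frank, Dave}; on the smaller side: {Iris, Frank, Dave} → Leo is next (Leo > Dave; Leo > Frank).
  Step 2: remaining {Iris, Frank, Dave}; on the smaller side: {Iris, Frank} → Dave is next (Dave > Iris).
  Step 3: remaining {Iris, Frank}; on the smaller side: {Frank} → Iris is next (Iris > Frank).
  Step 4: only Frank remains → lowest.
Final ranking (highest to lowest):

Leo > Dave > Iris > Frank


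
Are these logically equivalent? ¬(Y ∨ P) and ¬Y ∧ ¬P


Expression 1: ¬(Y ∨ P)
Expression 2: ¬Y ∧ ¬P
Truth table (Y P | Expr1 Expr2):
  T T |   F     F
  T F |   F     F
  F T |   F     F
  F F |   T     T
All 4 rows agree, so the expressions are logically equivalent.

Yes


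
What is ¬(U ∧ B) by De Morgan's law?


De Morgan's law: ¬(P ∧ Q) ≡ ¬P ∨ ¬Q
¬(U ∧ B) = ¬U ∨ ¬B

¬U ∨ ¬B


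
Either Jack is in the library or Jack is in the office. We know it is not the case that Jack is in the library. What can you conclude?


Disjunctive syllogism: P ∨ Q, ¬P ⊢ Q
Disjunction: Jack is in the library ∨ Jack is in the office
We know it is not the case that Jack is in the library.
By disjunctive syllogism, the other disjunct must be true.

Jack is in the office


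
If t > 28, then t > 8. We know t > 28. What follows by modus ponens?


Modus ponens: P → Q, P ⊢ Q
P: t > 28
Q: t > 8
We have P → Q and P is true.
By modus ponens, Q must be true.

t > 8


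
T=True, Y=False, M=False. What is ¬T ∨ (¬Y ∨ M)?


T = True, Y = False, M = False
Expression: ¬T ∨ (¬Y ∨ M)
Step 1: ¬Y = NOT False = True
Step 2: ¬Y ∨ M = True OR False = True
Step 3: ¬T = NOT True = False
Step 4: (False) ∨ (True) = False OR True = True

True


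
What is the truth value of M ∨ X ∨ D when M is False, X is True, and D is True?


M = False, X = True, D = True
Step 1: M ∨ X = False OR True = True
Step 2: True ∨ D = True OR True = True
OR is true when at least one operand is true.

True


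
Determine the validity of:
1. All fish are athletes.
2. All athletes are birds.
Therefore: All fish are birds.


Premise 1: All fish are athletes.
Premise 2: All athletes are birds.
Conclusion: All fish are birds.
Barbara syllogism (AAA-1): All A are B, All B are C → All A are C.
Middle term (athletes) distributed in premise 2.

Valid


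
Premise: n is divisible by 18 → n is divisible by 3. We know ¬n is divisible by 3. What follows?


Modus tollens: P → Q, ¬Q ⊢ ¬P
P: n is divisible by 18
Q: n is divisible by 3
We have P → Q and Q is false.
By modus tollens, P must be false.

It is not the case that n is divisible by 18


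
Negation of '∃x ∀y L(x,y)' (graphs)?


Original: ∃x ∀y L(x,y)
Rule: ¬∀→∃, ¬∃→∀, negate predicate.
Negation: ∀x ∃y ¬L(x,y)

∀x ∃y ¬L(x,y)


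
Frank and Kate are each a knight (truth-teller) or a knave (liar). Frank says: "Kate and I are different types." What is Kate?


Frank says: "Kate and I are different types."
Case 1: Frank is a Knight (truth-teller)
  Statement is true → they ARE different → Kate is a Knave
Case 2: Frank is a Knave (liar)
  Statement is false → they are NOT different → Kate is a Knave
In both cases, Kate is a Knave.

Knave


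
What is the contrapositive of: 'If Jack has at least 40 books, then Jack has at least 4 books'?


Original: If Jack has at least 40 books, then Jack has at least 4 books
Contrapositive: If ¬Q, then ¬P
Negate Q: not (Jack has at least 4 books)
Negate P: not (Jack has at least 40 books)

If not (Jack has at least 4 books), then not (Jack has at least 40 books).


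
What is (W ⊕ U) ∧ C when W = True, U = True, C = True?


W = True, U = True, C = True
Step 1: W ⊕ U = True XOR True = False
Step 2: False ∧ C = False AND True = False
XOR true when exactly one of W,U is true; then AND with C.

False


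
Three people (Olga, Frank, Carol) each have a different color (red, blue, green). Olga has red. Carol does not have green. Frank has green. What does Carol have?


From clues:
  Olga → red
  Frank → green
By elimination, Carol gets the remaining.

blue


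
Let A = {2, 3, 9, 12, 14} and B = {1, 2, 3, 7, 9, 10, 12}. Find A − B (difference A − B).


A = {2, 3, 9, 12, 14}
B = {1, 2, 3, 7, 9, 10, 12}
Operation: difference A − B
In A but not B: 14

{14}


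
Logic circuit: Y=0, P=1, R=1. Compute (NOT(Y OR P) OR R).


Y OR P = 1
NOT(1) = 0
0 OR 1 = 1

1


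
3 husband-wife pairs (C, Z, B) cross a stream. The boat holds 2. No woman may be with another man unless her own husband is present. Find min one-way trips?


Label couples C, Z, B (H = husband, W = wife).
Counting alone: 6 people, the boat carries 2 and someone must bring it back, so each round trip nets at most +1 on the far side until the last crossing → at least 9 trips. The jealousy constraint makes 9 impossible; the shortest valid schedule has 11:
1. WC+WZ →  (far: WC,WZ; near: HC,HZ,HB,WB)
2. WC ←       (far: WZ; near: HC,HZ,HB,WC,WB)
3. WC+WB →  (far: WC,WZ,WB; near: HC,HZ,HB)
4. WC ←       (far: WZ,WB; near: HC,HZ,HB,WC)
5. HZ+HB →  (far: HZ,WZ,HB,WB; near: HC,WC)
6. HZ+WZ ←  (far: HB,WB; near: HC,WC,HZ,WZ)
7. HC+HZ →  (far: HC,HZ,HB,WB; near: WC,WZ)
8. WB ←       (far: HC,HZ,HB; near: WC,WZ,WB)
9. WC+WZ →  (far: HC,WC,HZ,WZ,HB; near: WB)
10. HB ←      (far: HC,WC,HZ,WZ; near: HB,WB)
11. HB+WB → (far: all six; near: empty)
In every state each wife is either with her husband or with no other man.
Minimum trips = 11

11


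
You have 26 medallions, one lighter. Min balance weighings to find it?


Each weighing has 3 outcomes (left heavy / balance / right heavy), so k weighings distinguish at most 3^k cases; splitting into three near-equal groups achieves this.
Need 3^k ≥ 26: 3^2 = 9 < 26 ≤ 3^3 = 27
k = ⌈log₃(26)⌉ = 3

3


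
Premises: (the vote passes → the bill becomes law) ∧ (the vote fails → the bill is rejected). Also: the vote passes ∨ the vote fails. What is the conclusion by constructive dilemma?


Constructive dilemma: (P → Q) ∧ (R → S), P ∨ R ⊢ Q ∨ S
Premise 1: the vote passes → the bill becomes law
Premise 2: the vote fails → the bill is rejected
Premise 3: the vote passes ∨ the vote fails
Case 1: Assuming the vote passes, then by Premise 1, the bill becomes law.
Case 2: Assuming the vote fails, then by Premise 2, the bill is rejected.
Since one of the vote passes or the vote fails must hold, we get the bill becomes law or the bill is rejected.

The bill becomes law or the bill is rejected.


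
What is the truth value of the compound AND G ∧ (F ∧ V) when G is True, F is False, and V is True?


G = True, F = False, V = True
Step 1: F ∧ V = False AND True = False
Step 2: G ∧ False = True AND False = False
AND is true only when ALL operands are true.

False


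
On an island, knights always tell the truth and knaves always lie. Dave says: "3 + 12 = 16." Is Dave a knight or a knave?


Statement: "3 + 12 = 16."
Actual: 3 + 12 = 15
Claimed: 16
Statement is FALSE → Dave lies → Knave

Knave


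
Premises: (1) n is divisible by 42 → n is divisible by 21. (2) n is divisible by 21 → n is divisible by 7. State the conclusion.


Hypothetical syllogism: P → Q, Q → R ⊢ P → R
Premise 1: n is divisible by 42 → n is divisible by 21
Premise 2: n is divisible by 21 → n is divisible by 7
Chain the implications: the middle term (n is divisible by 21) links the two.
Conclusion: If n is divisible by 42, then n is divisible by 7.

If n is divisible by 42, then n is divisible by 7.


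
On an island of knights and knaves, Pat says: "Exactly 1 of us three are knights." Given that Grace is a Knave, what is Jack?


Pat claims exactly 1 knights among Pat, Grace, Jack.
Given: Grace is a Knave.

Case 1: Pat is a Knight (tells truth)
  Then exactly 1 of the three are knights.
  Counting Pat, Grace: 1 knight(s) so far. Need 0 more → Jack = Knave.
Case 2: Pat is a Knave (lies)
  Then the count is NOT 1.
  If Jack = Knight, count = 1 = 1 → claim would be true, contradicts lie.
  If Jack = Knave, count = 0 ≠ 1 → lie confirmed ✓

Jack is a Knave.

Knave


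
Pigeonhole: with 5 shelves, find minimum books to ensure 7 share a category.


Pigeonhole: to guarantee k in one of n categories, need (k-1)×n + 1.
k = 7, n = 5
Minimum = (7-1) × 5 + 1 = 6 × 5 + 1

31


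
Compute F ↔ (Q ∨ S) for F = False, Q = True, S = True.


F = False, Q = True, S = True
Step 1: Q ∨ S = True OR True = True
Step 2: F ↔ (True): true when both sides have same truth value.
Result: False ↔ True = False

False


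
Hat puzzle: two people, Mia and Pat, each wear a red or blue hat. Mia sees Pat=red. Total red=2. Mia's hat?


Total red = 2, Pat = red
Red accounted for: 1
Remaining for Mia: 1
Mia's hat is red.

red


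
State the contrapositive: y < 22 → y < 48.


Original: If y < 22, then y < 48
Contrapositive: If ¬Q, then ¬P
Negate Q: not (y < 48)
Negate P: not (y < 22)

If not (y < 48), then not (y < 22).


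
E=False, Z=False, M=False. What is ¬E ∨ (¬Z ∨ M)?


E = False, Z = False, M = False
Expression: ¬E ∨ (¬Z ∨ M)
Step 1: ¬Z = NOT False = True
Step 2: ¬Z ∨ M = True OR False = True
Step 3: ¬E = NOT False = True
Step 4: (True) ∨ (True) = True OR True = True

True


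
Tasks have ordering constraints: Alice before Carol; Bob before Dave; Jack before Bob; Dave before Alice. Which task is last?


Constraints: Alice before Carol; Bob before Dave; Jack before Bob; Dave before Alice
The last task can have nothing scheduled after it, so it must never appear on the left of a 'before'.
Tasks appearing before some other task: Alice, Bob, Jack, Dave.
The only task not in that list is Carol → it is last.

Carol


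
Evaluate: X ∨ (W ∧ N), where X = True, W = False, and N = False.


X = True, W = False, N = False
Step 1: W ∧ N = False AND False = False
Step 2: X ∨ False = True OR False = True
AND evaluated first (higher precedence); then OR applied.

True


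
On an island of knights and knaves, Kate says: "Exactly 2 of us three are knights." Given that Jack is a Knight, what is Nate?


Kate claims exactly 2 knights among Kate, Jack, Nate.
Given: Jack is a Knight.

Case 1: Kate is a Knight (tells truth)
  Then exactly 2 of the three are knights.
  Counting Kate, Jack: 2 knight(s) so far. Need 0 more → Nate = Knave.
Case 2: Kate is a Knave (lies)
  Then the count is NOT 2.
  If Nate = Knight, count = 2 = 2 → claim would be true, contradicts lie.
  If Nate = Knave, count = 1 ≠ 2 → lie confirmed ✓

Nate is a Knave.

Knave
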